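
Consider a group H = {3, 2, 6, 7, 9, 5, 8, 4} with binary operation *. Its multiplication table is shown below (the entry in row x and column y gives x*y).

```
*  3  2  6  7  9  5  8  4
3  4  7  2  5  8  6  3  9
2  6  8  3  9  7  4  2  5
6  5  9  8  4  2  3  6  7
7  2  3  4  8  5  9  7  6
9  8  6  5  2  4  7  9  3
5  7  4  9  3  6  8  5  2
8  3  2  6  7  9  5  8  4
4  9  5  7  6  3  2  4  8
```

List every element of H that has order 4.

{3, 9}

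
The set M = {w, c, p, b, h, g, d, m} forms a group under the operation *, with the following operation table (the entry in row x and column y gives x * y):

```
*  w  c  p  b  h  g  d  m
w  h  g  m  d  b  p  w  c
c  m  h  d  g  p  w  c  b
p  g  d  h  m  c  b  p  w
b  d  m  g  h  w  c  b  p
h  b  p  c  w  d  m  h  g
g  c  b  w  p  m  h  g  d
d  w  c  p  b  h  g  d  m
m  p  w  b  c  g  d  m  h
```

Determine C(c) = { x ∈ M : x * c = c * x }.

{c, d, h, p}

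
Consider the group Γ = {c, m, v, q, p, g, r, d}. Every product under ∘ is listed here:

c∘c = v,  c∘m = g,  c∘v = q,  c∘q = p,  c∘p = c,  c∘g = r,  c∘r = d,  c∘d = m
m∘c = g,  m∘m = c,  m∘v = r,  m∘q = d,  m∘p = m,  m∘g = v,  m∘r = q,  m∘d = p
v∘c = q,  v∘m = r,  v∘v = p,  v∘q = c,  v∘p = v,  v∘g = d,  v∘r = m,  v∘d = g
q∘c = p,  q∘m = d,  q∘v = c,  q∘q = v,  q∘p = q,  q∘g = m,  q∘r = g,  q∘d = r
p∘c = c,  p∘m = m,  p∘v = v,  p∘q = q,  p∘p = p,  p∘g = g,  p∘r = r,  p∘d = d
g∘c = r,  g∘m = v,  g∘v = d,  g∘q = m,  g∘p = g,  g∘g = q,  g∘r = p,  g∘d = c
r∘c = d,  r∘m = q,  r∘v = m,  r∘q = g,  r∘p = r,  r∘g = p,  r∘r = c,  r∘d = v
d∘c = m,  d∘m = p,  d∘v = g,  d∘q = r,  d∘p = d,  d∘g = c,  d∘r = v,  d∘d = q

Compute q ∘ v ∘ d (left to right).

q ∘ v = c
c ∘ d = m
(Structurally, Γ here is isomorphic to the cyclic group Z_8.)

m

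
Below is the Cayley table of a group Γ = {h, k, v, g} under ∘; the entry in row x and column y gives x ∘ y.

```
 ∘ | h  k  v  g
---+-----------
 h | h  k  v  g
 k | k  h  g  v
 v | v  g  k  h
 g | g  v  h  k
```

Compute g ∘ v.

h

Read row g, column v: g ∘ v = h.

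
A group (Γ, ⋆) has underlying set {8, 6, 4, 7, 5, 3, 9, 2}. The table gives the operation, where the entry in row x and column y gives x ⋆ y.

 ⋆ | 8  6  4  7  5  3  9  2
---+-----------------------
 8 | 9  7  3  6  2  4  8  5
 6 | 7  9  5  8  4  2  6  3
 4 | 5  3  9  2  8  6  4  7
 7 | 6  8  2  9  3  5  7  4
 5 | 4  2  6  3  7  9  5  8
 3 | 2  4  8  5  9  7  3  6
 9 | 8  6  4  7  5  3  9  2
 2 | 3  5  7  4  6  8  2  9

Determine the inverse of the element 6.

6

First locate the identity: row 9 matches the header, so 9 is the identity.
Scan row 6 for 9: 6 ⋆ 6 = 9. Hence 6^(-1) = 6.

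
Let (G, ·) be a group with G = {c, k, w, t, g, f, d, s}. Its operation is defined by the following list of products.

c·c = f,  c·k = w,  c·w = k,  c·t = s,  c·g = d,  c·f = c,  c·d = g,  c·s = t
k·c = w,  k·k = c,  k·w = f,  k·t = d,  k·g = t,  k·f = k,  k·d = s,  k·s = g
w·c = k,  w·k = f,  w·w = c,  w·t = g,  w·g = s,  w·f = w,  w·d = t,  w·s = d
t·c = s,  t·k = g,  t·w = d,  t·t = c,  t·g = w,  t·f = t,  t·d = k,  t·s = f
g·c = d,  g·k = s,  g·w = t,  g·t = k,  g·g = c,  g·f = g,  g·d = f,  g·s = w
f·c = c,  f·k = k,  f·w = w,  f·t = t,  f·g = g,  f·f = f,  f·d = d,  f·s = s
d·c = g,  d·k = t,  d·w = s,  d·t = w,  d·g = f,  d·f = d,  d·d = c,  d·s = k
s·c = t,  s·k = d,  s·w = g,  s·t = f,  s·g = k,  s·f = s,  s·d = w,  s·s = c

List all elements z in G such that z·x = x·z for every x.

An element z is central iff its row equals its column in the table.
For t: t·k = g ≠ d = k·t, so t ∉ Z.
Checking each element this way leaves Z(G) = {c, f}.

{c, f}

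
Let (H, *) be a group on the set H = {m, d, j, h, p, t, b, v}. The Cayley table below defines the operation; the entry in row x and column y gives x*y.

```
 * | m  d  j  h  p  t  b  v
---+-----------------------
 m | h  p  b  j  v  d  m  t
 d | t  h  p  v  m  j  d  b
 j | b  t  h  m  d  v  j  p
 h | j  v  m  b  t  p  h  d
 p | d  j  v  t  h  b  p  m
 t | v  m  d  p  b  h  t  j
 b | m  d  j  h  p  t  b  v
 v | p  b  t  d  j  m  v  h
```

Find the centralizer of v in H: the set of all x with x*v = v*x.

{b, d, h, v}

Compare row v with column v entry by entry.
h*v = d = v*h, so h commutes with v.
t*v = j but v*t = m, so t does not.
Collecting the elements that commute with v: C(v) = {b, d, h, v}.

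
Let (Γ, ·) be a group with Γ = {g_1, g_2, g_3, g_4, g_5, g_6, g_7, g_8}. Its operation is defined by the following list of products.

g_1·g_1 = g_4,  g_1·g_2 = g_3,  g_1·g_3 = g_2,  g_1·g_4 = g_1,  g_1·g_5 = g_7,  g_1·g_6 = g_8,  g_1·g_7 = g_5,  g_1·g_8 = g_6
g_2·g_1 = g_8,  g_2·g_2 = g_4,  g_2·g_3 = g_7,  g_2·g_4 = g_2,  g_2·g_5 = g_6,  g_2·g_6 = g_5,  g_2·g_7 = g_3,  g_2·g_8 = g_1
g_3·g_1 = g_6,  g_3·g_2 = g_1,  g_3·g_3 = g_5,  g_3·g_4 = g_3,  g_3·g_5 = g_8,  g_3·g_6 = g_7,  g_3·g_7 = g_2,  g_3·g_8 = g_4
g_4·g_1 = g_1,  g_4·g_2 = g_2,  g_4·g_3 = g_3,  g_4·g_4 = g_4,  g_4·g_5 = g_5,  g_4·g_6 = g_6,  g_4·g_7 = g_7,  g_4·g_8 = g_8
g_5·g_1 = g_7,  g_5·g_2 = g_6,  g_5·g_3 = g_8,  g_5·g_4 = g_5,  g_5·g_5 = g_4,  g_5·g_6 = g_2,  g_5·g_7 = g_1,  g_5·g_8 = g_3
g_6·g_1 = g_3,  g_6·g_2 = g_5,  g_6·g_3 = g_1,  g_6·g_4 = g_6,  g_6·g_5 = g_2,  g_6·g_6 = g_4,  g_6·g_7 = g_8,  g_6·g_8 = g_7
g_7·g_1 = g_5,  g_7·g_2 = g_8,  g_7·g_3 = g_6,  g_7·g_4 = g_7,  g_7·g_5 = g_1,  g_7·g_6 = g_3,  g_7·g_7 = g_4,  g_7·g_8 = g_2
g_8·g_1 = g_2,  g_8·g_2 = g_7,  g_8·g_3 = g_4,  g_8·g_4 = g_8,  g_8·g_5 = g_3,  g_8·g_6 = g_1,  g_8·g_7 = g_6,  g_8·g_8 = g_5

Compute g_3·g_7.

Read row g_3, column g_7: g_3·g_7 = g_2.
(Structurally, Γ here is isomorphic to the dihedral group D_4.)

g_2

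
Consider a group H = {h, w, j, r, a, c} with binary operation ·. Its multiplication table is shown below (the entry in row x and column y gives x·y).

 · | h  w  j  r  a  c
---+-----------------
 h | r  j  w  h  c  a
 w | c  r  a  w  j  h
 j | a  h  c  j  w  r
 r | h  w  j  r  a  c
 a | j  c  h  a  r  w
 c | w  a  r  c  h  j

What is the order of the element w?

2

The identity element is r (its row matches the header).
w^1 = w
w^2 = w·w = r
The first power of w equal to the identity is w^2, so ord(w) = 2.
(Structurally, H here is isomorphic to the symmetric group S_3.)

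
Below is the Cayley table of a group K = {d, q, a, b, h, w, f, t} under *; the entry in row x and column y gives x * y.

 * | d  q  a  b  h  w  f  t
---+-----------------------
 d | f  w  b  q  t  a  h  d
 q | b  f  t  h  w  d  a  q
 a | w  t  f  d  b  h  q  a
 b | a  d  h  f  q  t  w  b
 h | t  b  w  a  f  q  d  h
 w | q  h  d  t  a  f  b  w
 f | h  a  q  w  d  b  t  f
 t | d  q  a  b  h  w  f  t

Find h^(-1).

First locate the identity: row t matches the header, so t is the identity.
Scan row h for t: h * d = t. Hence h^(-1) = d.

d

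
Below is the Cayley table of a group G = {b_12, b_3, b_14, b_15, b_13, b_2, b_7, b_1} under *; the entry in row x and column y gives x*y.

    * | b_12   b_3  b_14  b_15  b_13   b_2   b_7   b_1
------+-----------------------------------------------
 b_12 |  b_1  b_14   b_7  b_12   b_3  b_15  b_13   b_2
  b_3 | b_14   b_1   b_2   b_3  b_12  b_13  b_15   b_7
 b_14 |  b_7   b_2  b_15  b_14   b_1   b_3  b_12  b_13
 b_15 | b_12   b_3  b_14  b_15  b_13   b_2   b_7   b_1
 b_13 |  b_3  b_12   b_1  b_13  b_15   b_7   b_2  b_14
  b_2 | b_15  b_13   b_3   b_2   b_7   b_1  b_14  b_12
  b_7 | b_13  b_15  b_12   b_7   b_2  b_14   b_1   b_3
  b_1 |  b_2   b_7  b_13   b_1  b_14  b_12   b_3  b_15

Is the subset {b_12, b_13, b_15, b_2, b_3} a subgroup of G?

No

b_12*b_12 = b_1, which is not in {b_12, b_13, b_15, b_2, b_3}.
The subset is not closed under *, so it is not a subgroup.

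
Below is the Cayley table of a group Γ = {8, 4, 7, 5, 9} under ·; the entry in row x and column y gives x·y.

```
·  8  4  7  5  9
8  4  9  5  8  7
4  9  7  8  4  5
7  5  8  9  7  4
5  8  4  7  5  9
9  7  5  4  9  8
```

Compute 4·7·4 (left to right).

9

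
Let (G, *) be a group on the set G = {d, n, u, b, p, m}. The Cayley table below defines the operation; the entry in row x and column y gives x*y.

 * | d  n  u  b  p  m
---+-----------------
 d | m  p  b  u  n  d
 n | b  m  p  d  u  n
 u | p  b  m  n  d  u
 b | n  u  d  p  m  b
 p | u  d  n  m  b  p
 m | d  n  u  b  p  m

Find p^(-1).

b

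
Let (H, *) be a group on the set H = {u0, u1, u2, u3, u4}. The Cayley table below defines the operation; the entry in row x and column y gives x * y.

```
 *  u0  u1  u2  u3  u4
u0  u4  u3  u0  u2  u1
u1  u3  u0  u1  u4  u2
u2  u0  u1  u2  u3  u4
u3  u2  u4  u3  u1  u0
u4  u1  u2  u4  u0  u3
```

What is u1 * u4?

u2

Read row u1, column u4: u1 * u4 = u2.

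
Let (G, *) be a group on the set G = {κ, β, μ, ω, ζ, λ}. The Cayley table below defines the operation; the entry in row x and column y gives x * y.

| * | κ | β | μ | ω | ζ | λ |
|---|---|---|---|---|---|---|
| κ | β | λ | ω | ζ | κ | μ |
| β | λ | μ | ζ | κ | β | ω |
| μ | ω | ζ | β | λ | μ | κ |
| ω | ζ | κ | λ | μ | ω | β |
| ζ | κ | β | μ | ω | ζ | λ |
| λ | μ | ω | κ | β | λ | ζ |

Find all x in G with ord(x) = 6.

Identity is ζ. Compute the order of each non-identity element by repeated multiplication:
  κ: κ → β → λ → μ → ω → ζ  (order 6)
  β: β → μ → ζ  (order 3)
  μ: μ → β → ζ  (order 3)
  ω: ω → μ → λ → β → κ → ζ  (order 6)
  λ: λ → ζ  (order 2)
Elements of order 6: {κ, ω}.

{κ, ω}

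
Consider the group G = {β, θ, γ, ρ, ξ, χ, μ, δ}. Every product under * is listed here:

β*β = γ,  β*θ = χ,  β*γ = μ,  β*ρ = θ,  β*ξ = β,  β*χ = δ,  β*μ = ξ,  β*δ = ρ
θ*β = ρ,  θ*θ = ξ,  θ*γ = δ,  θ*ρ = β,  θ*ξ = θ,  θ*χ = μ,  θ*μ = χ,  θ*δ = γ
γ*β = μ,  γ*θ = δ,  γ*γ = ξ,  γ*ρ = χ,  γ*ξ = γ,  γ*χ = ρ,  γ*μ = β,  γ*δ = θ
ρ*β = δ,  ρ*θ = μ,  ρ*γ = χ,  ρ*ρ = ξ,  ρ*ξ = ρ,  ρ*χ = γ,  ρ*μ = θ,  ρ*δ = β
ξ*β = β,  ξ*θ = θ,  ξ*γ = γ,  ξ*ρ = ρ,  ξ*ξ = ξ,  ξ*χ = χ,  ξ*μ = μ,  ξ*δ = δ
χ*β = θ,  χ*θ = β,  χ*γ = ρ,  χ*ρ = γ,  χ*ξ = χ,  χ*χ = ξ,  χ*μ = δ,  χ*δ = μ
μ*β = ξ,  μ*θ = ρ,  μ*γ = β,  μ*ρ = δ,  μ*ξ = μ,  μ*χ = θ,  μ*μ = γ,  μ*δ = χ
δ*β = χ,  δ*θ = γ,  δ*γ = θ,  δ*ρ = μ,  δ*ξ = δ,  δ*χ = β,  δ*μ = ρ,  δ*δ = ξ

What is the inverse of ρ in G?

First locate the identity: row ξ matches the header, so ξ is the identity.
Scan row ρ for ξ: ρ * ρ = ξ. Hence ρ^(-1) = ρ.

ρ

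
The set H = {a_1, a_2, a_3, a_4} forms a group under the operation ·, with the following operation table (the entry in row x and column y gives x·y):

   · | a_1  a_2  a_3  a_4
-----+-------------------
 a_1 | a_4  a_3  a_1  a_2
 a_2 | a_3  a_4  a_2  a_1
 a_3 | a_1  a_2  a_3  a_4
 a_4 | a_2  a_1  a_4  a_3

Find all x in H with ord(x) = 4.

{a_1, a_2}

Identity is a_3. Compute the order of each non-identity element by repeated multiplication:
  a_1: a_1 → a_4 → a_2 → a_3  (order 4)
  a_2: a_2 → a_4 → a_1 → a_3  (order 4)
  a_4: a_4 → a_3  (order 2)
Elements of order 4: {a_1, a_2}.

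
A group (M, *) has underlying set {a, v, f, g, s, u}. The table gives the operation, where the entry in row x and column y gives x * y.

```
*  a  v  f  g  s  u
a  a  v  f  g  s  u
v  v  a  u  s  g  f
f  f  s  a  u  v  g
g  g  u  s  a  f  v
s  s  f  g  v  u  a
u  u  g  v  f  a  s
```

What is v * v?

a

Read row v, column v: v * v = a.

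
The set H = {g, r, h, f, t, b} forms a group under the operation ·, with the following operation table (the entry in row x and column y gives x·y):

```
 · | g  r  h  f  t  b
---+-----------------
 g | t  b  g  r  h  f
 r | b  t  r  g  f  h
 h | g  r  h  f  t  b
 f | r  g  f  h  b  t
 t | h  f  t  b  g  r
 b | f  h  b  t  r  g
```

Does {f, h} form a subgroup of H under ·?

Yes

{f, h} contains the identity h.
Checking products: every product of two elements of {f, h} (read from the table) lies in {f, h}, so the set is closed.
In a finite group, a nonempty closed subset is a subgroup. So {f, h} ≤ H.
(Structurally, H here is isomorphic to the cyclic group Z_6.)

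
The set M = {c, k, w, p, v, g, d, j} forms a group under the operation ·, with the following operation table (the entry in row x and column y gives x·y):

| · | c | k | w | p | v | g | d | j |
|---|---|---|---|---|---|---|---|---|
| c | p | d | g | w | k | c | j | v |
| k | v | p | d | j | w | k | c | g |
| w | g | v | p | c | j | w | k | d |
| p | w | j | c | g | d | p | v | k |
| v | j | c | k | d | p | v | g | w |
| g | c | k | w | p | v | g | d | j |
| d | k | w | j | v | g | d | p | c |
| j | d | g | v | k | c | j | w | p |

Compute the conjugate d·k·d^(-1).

j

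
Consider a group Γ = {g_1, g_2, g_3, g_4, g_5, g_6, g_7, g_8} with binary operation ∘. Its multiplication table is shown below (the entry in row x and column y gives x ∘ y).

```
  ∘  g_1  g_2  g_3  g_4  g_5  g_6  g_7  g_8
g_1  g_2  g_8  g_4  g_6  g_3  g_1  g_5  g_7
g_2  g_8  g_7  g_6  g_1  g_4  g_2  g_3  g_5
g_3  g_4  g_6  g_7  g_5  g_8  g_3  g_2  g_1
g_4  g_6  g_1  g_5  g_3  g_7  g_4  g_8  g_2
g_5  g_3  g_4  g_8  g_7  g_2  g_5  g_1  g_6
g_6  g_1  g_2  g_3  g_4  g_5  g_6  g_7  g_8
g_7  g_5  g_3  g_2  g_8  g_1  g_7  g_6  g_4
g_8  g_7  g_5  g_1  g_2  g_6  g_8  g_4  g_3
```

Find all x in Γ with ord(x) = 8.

{g_1, g_4, g_5, g_8}

Identity is g_6. Compute the order of each non-identity element by repeated multiplication:
  g_1: g_1 → g_2 → g_8 → g_7 → g_5 → g_3 → g_4 → g_6  (order 8)
  g_2: g_2 → g_7 → g_3 → g_6  (order 4)
  g_3: g_3 → g_7 → g_2 → g_6  (order 4)
  g_4: g_4 → g_3 → g_5 → g_7 → g_8 → g_2 → g_1 → g_6  (order 8)
  g_5: g_5 → g_2 → g_4 → g_7 → g_1 → g_3 → g_8 → g_6  (order 8)
  g_7: g_7 → g_6  (order 2)
  g_8: g_8 → g_3 → g_1 → g_7 → g_4 → g_2 → g_5 → g_6  (order 8)
Elements of order 8: {g_1, g_4, g_5, g_8}.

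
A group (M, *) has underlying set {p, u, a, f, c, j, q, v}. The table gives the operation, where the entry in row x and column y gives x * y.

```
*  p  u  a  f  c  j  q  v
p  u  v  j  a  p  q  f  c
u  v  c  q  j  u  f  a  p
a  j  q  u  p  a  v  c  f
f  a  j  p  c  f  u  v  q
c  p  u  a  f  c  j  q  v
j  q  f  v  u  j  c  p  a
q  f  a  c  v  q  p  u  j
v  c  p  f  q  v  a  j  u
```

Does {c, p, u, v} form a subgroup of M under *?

Yes

{c, p, u, v} contains the identity c.
Checking products: every product of two elements of {c, p, u, v} (read from the table) lies in {c, p, u, v}, so the set is closed.
In a finite group, a nonempty closed subset is a subgroup. So {c, p, u, v} ≤ M.
(Structurally, M here is isomorphic to Z_2 x Z_4.)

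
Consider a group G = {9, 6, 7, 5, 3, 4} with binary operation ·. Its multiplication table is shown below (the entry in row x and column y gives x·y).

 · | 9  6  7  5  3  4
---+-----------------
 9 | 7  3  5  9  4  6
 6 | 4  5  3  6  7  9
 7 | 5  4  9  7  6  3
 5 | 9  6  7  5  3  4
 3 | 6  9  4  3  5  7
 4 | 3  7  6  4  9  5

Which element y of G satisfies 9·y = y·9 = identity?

7

First locate the identity: row 5 matches the header, so 5 is the identity.
Scan row 9 for 5: 9·7 = 5. Hence 9^(-1) = 7.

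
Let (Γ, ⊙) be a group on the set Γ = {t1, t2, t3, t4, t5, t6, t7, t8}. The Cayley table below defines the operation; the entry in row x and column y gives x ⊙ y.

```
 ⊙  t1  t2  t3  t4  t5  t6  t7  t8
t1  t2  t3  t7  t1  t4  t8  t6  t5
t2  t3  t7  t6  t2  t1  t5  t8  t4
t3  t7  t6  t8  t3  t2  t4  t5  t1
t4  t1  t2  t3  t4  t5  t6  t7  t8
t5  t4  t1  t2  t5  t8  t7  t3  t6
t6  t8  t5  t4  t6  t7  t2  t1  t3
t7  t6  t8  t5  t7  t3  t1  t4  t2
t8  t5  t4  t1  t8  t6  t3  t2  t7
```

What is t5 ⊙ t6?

t7

Read row t5, column t6: t5 ⊙ t6 = t7.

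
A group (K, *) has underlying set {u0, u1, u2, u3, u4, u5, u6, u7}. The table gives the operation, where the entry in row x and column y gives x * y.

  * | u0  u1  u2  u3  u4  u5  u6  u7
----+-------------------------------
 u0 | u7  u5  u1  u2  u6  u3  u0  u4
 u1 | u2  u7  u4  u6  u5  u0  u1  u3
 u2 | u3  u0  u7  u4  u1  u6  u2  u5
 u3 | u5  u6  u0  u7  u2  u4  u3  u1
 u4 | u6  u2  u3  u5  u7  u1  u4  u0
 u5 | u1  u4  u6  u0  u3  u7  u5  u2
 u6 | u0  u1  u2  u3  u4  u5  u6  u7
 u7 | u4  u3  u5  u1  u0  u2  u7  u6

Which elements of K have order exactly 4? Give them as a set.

Identity is u6. Compute the order of each non-identity element by repeated multiplication:
  u0: u0 → u7 → u4 → u6  (order 4)
  u1: u1 → u7 → u3 → u6  (order 4)
  u2: u2 → u7 → u5 → u6  (order 4)
  u3: u3 → u7 → u1 → u6  (order 4)
  u4: u4 → u7 → u0 → u6  (order 4)
  u5: u5 → u7 → u2 → u6  (order 4)
  u7: u7 → u6  (order 2)
Elements of order 4: {u0, u1, u2, u3, u4, u5}.

{u0, u1, u2, u3, u4, u5}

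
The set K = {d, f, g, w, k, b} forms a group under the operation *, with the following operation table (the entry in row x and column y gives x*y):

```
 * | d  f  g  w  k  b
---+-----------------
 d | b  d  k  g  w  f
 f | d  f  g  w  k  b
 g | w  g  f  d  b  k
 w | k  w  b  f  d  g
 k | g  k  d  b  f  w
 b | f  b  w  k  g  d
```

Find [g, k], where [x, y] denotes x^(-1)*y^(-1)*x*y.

Identity is f; from the table g^(-1) = g and k^(-1) = k.
g*k = b
b*g = w
w*k = d

d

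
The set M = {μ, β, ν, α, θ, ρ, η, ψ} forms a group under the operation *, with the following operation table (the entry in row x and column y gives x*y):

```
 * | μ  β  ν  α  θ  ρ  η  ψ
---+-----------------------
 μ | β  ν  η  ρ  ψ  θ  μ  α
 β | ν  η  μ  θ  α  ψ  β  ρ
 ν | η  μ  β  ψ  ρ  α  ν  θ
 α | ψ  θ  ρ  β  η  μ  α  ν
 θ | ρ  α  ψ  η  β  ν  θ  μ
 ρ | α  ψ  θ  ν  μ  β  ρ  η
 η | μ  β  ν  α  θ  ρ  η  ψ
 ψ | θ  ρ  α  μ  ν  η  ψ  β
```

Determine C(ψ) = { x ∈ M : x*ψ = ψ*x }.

{β, η, ρ, ψ}

Compare row ψ with column ψ entry by entry.
ρ*ψ = η = ψ*ρ, so ρ commutes with ψ.
α*ψ = ν but ψ*α = μ, so α does not.
Collecting the elements that commute with ψ: C(ψ) = {β, η, ρ, ψ}.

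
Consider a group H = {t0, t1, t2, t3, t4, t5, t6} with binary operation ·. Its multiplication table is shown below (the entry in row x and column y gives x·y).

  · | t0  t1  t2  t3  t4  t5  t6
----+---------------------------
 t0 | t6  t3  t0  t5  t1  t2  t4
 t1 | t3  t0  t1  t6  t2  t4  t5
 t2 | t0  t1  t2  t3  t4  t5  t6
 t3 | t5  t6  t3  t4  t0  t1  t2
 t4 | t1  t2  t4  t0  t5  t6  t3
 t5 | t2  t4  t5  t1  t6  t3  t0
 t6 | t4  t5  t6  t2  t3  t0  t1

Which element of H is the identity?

t2

The identity e satisfies e·x = x for all x, so its row in the table reproduces the column headers.
Row t2 reads: t0, t1, t2, t3, t4, t5, t6 — exactly the header order. So t2 is the identity.
(Structurally, H here is isomorphic to the cyclic group Z_7.)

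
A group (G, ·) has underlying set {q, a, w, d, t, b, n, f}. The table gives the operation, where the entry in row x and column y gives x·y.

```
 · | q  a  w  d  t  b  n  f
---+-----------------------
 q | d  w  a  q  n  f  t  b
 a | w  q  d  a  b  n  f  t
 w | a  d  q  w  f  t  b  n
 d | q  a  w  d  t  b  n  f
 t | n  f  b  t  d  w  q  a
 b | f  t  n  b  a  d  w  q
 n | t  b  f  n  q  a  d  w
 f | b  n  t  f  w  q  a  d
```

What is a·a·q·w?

w

a·a = q
q·q = d
d·w = w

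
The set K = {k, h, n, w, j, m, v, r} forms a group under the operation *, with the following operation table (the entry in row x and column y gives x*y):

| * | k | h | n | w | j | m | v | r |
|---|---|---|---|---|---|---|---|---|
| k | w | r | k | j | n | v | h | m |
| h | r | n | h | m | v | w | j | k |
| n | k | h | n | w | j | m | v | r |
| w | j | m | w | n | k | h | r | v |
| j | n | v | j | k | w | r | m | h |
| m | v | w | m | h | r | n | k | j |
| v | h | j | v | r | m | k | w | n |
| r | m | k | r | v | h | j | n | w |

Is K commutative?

Check whether the table is symmetric across its main diagonal.
Every entry (row x, col y) equals the entry (row y, col x), so K is abelian.

Yes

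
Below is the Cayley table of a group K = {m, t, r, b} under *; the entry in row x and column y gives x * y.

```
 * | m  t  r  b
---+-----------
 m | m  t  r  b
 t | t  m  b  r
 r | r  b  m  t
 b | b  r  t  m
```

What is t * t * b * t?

r

t * t = m
m * b = b
b * t = r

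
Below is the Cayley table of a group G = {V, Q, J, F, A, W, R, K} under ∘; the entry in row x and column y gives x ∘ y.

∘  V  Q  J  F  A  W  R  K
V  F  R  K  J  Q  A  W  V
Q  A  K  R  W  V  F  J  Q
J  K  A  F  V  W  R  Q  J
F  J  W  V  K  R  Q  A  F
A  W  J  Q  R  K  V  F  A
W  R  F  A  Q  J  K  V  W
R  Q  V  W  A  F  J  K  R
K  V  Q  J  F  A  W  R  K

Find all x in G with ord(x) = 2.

{A, F, Q, R, W}

Identity is K. Compute the order of each non-identity element by repeated multiplication:
  V: V → F → J → K  (order 4)
  Q: Q → K  (order 2)
  J: J → F → V → K  (order 4)
  F: F → K  (order 2)
  A: A → K  (order 2)
  W: W → K  (order 2)
  R: R → K  (order 2)
Elements of order 2: {A, F, Q, R, W}.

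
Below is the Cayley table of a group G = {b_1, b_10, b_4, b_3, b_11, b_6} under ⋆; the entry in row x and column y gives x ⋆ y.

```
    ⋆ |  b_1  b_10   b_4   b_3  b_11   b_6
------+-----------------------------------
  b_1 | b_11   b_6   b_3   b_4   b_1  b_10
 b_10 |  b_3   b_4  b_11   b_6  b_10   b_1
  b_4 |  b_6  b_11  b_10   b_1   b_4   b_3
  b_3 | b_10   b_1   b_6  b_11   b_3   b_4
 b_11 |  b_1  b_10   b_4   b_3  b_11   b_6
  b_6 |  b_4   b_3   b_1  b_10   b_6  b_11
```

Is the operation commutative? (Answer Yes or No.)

b_4 ⋆ b_3 = b_1 but b_3 ⋆ b_4 = b_6.
Since b_4 and b_3 do not commute, G is not abelian.

No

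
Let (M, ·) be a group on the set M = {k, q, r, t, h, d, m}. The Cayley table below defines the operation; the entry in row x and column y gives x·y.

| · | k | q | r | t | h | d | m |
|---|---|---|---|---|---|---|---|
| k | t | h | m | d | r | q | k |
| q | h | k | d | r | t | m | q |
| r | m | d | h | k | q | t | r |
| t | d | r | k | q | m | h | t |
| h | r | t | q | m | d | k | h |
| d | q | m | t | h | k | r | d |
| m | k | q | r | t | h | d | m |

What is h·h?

Read row h, column h: h·h = d.

d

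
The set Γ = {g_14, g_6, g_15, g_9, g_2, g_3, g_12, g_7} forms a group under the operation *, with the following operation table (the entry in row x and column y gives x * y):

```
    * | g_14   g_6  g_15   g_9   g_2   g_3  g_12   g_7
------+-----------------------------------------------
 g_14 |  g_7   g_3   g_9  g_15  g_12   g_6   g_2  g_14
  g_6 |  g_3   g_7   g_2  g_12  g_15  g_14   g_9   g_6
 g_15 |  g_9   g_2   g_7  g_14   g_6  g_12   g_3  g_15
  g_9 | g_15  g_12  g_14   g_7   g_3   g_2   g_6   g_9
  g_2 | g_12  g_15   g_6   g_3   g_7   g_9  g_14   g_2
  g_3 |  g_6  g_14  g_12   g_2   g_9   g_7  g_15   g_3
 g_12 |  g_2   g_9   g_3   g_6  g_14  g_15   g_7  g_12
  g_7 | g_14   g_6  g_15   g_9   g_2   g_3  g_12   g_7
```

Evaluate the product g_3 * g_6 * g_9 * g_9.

g_14

g_3 * g_6 = g_14
g_14 * g_9 = g_15
g_15 * g_9 = g_14
(Structurally, Γ here is isomorphic to the elementary abelian group (Z_2)^3.)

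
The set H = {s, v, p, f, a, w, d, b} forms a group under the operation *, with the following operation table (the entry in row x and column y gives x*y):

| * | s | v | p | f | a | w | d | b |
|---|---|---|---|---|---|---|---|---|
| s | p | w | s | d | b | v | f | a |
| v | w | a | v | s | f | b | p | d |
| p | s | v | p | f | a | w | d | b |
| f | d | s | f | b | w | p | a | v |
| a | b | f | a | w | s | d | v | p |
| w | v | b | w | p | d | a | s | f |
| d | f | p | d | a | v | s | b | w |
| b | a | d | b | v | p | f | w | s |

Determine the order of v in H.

The identity element is p (its row matches the header).
v^1 = v
v^2 = v*v = a
v^3 = a*v = f
v^4 = f*v = s
v^5 = s*v = w
v^6 = w*v = b
v^7 = b*v = d
v^8 = d*v = p
The first power of v equal to the identity is v^8, so ord(v) = 8.
(Structurally, H here is isomorphic to the cyclic group Z_8.)

8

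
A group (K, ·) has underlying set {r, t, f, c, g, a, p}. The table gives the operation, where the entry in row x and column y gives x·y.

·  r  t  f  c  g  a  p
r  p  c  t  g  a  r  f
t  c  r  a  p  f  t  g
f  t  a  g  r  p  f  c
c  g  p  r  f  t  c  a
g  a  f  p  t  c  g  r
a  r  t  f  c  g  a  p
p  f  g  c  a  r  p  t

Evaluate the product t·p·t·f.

t·p = g
g·t = f
f·f = g
(Structurally, K here is isomorphic to the cyclic group Z_7.)

g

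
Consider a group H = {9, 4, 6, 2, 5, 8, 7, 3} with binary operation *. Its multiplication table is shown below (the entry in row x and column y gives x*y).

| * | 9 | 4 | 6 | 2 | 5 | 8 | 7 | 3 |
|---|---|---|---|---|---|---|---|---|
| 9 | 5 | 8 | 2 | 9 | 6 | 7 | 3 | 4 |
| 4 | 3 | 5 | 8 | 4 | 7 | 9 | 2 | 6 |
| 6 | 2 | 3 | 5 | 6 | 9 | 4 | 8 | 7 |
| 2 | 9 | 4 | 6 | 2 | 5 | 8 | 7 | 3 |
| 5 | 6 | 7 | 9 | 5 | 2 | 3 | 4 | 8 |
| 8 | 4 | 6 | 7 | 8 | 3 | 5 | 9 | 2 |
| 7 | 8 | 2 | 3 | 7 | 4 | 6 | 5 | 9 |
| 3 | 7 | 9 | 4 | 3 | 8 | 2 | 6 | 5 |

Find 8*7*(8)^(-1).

4

The identity is 2. In row 8, the entry 2 sits in column 3, so 8^(-1) = 3.
8*7 = 9
9*3 = 4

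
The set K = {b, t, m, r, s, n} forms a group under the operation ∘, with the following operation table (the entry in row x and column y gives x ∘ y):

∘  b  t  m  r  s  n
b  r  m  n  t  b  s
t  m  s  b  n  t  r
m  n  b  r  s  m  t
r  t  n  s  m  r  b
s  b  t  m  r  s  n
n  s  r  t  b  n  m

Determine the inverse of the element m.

First locate the identity: row s matches the header, so s is the identity.
Scan row m for s: m ∘ r = s. Hence m^(-1) = r.

r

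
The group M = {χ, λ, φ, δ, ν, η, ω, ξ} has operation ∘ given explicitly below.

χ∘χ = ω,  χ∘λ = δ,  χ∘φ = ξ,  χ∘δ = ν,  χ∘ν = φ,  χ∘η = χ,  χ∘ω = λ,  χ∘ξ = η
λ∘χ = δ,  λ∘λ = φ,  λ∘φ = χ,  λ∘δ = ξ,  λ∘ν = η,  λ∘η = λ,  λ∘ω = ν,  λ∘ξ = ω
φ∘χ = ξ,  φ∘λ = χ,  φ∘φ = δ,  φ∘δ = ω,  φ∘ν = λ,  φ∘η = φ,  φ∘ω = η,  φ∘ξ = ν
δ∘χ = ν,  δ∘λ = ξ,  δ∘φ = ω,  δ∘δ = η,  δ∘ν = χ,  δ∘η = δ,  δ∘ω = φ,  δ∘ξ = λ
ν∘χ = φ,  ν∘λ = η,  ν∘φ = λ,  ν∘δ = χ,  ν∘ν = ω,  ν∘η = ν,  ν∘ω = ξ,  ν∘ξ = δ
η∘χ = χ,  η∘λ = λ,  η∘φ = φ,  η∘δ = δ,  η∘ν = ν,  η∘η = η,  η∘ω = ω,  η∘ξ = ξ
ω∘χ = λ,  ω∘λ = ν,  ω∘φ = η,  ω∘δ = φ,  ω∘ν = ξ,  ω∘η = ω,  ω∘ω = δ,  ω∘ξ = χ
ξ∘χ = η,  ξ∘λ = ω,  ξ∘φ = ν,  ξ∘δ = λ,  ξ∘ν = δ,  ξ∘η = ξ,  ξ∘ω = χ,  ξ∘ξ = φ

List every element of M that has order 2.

Identity is η. Compute the order of each non-identity element by repeated multiplication:
  χ: χ → ω → λ → δ → ν → φ → ξ → η  (order 8)
  λ: λ → φ → χ → δ → ξ → ω → ν → η  (order 8)
  φ: φ → δ → ω → η  (order 4)
  δ: δ → η  (order 2)
  ν: ν → ω → ξ → δ → χ → φ → λ → η  (order 8)
  ω: ω → δ → φ → η  (order 4)
  ξ: ξ → φ → ν → δ → λ → ω → χ → η  (order 8)
Elements of order 2: {δ}.

{δ}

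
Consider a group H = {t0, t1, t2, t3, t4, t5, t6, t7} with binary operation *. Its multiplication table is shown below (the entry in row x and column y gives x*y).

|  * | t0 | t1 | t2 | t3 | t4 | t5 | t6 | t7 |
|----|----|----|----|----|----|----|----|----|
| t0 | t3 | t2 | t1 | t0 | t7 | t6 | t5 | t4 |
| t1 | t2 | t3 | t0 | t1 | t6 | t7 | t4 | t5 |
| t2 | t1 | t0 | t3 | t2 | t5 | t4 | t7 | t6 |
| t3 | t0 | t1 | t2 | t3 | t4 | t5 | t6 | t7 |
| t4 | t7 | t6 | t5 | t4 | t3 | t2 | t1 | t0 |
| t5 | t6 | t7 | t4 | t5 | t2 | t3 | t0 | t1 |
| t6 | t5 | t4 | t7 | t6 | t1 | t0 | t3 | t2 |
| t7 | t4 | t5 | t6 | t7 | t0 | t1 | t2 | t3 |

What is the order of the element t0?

2

The identity element is t3 (its row matches the header).
t0^1 = t0
t0^2 = t0*t0 = t3
The first power of t0 equal to the identity is t0^2, so ord(t0) = 2.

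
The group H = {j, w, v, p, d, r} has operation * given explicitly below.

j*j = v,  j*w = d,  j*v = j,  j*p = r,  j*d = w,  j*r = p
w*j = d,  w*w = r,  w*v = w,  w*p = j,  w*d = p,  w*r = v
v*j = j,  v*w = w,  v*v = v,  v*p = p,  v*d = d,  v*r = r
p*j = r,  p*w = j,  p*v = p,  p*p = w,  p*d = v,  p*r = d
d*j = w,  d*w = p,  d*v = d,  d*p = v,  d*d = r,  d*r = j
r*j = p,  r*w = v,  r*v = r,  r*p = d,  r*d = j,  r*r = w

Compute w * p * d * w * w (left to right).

v

w * p = j
j * d = w
w * w = r
r * w = v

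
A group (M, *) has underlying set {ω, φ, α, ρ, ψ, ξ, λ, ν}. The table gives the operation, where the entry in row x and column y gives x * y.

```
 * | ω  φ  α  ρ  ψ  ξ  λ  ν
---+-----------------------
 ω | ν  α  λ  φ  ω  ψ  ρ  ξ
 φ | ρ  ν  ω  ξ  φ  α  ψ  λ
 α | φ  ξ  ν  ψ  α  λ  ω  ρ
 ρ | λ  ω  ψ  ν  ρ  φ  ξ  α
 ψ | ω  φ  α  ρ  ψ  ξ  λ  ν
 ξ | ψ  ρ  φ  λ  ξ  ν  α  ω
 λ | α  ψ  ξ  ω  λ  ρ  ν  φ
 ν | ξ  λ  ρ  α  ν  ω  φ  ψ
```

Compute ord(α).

The identity element is ψ (its row matches the header).
α^1 = α
α^2 = α * α = ν
α^3 = ν * α = ρ
α^4 = ρ * α = ψ
The first power of α equal to the identity is α^4, so ord(α) = 4.
(Structurally, M here is isomorphic to the quaternion group Q_8.)

4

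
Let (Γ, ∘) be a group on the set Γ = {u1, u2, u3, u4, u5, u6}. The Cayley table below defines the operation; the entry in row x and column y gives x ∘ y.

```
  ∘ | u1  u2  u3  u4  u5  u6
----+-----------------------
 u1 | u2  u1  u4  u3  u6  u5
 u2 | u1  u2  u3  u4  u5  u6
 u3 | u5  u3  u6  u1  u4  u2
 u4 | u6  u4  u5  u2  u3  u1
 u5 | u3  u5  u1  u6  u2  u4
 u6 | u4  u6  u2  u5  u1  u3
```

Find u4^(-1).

u4

First locate the identity: row u2 matches the header, so u2 is the identity.
Scan row u4 for u2: u4 ∘ u4 = u2. Hence u4^(-1) = u4.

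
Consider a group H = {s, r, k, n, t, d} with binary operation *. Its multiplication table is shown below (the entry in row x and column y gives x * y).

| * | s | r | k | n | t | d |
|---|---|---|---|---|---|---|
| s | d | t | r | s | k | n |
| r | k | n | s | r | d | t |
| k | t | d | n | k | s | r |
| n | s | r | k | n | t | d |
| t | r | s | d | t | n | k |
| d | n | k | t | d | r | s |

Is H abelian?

No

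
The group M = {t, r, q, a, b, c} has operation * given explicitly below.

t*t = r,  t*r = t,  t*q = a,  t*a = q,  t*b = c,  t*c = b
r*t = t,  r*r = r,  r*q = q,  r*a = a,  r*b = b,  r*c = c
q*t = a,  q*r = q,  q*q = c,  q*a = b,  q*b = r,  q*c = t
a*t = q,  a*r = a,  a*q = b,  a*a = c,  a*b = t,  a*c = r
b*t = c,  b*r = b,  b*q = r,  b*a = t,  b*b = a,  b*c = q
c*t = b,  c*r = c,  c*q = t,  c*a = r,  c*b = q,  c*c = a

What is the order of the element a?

The identity element is r (its row matches the header).
a^1 = a
a^2 = a * a = c
a^3 = c * a = r
The first power of a equal to the identity is a^3, so ord(a) = 3.
(Structurally, M here is isomorphic to the cyclic group Z_6.)

3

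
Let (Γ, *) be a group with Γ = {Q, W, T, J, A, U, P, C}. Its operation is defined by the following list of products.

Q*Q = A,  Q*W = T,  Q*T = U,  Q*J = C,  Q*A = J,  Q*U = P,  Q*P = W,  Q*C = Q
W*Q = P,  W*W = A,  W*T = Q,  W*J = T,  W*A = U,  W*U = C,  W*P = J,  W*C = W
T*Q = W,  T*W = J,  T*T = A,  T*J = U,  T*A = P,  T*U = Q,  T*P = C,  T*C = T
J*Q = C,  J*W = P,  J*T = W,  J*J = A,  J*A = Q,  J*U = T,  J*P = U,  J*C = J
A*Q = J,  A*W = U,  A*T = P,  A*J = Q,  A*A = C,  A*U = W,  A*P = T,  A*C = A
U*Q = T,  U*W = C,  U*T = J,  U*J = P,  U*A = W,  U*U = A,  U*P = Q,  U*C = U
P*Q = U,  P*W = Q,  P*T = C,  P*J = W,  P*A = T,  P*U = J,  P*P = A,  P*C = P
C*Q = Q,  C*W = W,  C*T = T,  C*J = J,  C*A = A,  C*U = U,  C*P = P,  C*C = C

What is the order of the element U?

4

The identity element is C (its row matches the header).
U^1 = U
U^2 = U*U = A
U^3 = A*U = W
U^4 = W*U = C
The first power of U equal to the identity is U^4, so ord(U) = 4.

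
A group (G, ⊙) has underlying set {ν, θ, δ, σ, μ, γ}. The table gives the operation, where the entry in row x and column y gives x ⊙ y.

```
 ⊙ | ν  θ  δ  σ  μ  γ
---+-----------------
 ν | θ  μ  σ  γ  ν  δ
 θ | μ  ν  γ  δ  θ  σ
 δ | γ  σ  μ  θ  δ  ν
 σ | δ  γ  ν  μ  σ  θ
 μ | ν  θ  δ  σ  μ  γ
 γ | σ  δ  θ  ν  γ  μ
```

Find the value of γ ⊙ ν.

Read row γ, column ν: γ ⊙ ν = σ.

σ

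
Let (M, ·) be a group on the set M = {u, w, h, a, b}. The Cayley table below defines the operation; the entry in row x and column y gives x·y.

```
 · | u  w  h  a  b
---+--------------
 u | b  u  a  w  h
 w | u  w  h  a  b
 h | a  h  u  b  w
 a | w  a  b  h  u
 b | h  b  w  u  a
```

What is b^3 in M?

u

b^1 = b
b^2 = b·b = a
b^3 = a·b = u
(Structurally, M here is isomorphic to the cyclic group Z_5.)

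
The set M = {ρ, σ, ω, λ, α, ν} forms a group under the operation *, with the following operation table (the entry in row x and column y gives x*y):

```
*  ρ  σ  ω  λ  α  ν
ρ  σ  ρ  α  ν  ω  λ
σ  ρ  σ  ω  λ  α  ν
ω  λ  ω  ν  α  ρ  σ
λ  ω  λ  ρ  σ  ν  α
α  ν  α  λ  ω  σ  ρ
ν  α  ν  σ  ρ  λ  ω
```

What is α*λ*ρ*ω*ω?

α*λ = ω
ω*ρ = λ
λ*ω = ρ
ρ*ω = α
(Structurally, M here is isomorphic to the symmetric group S_3.)

α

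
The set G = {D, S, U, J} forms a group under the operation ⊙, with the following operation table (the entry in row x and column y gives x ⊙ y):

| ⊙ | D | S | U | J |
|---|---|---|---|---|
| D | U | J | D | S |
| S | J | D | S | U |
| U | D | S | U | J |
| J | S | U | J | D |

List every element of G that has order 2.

{D}

Identity is U. Compute the order of each non-identity element by repeated multiplication:
  D: D → U  (order 2)
  S: S → D → J → U  (order 4)
  J: J → D → S → U  (order 4)
Elements of order 2: {D}.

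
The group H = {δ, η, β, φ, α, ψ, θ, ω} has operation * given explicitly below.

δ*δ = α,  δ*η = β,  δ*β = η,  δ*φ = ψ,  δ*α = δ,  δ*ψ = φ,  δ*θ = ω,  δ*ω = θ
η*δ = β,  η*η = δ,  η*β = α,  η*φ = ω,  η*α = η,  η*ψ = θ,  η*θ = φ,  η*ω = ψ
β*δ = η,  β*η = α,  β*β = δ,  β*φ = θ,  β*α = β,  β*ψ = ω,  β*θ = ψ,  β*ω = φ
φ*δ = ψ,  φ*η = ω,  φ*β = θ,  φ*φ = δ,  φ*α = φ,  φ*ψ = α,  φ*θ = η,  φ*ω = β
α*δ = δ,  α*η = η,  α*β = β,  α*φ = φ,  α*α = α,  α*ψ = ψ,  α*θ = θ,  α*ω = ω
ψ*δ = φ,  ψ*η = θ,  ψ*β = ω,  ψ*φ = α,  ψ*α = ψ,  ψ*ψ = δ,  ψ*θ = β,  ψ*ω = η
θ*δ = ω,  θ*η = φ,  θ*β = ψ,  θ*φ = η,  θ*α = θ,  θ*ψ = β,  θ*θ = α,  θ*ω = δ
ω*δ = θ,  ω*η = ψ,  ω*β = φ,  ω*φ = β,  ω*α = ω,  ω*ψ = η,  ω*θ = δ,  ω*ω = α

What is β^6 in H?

δ

β^1 = β
β^2 = β * β = δ
β^3 = δ * β = η
β^4 = η * β = α
β^5 = α * β = β
β^6 = β * β = δ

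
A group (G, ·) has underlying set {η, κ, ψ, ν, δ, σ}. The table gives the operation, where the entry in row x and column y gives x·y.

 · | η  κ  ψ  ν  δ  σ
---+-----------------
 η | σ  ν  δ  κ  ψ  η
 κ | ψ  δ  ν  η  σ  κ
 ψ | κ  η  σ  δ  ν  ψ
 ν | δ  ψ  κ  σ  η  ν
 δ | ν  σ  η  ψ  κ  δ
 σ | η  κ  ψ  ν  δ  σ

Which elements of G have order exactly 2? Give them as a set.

{η, ν, ψ}

Identity is σ. Compute the order of each non-identity element by repeated multiplication:
  η: η → σ  (order 2)
  κ: κ → δ → σ  (order 3)
  ψ: ψ → σ  (order 2)
  ν: ν → σ  (order 2)
  δ: δ → κ → σ  (order 3)
Elements of order 2: {η, ν, ψ}.
(Structurally, G here is isomorphic to the symmetric group S_3.)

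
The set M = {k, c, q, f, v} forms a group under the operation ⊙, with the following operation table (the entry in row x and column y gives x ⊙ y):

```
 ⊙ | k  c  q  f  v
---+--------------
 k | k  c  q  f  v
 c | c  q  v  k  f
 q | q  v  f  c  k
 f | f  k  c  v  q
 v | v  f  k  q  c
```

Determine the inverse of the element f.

c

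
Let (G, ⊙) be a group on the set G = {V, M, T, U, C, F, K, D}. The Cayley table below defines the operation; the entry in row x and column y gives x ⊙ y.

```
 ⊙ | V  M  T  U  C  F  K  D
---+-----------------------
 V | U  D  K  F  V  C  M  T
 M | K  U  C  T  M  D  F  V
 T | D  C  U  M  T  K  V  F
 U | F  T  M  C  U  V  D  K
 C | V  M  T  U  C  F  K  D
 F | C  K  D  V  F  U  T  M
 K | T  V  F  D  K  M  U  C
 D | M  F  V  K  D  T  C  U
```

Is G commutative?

M ⊙ D = V but D ⊙ M = F.
Since M and D do not commute, G is not abelian.

No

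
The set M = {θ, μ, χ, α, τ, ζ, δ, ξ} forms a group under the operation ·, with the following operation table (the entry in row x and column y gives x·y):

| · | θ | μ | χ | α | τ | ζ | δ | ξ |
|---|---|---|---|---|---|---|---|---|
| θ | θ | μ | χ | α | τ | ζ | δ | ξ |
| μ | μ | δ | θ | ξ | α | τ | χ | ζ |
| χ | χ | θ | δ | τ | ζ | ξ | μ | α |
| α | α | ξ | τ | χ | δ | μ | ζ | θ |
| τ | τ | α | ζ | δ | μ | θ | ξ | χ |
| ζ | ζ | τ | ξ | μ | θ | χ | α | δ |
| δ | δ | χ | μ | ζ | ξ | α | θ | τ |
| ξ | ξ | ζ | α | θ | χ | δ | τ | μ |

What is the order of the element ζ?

The identity element is θ (its row matches the header).
ζ^1 = ζ
ζ^2 = ζ·ζ = χ
ζ^3 = χ·ζ = ξ
ζ^4 = ξ·ζ = δ
ζ^5 = δ·ζ = α
ζ^6 = α·ζ = μ
ζ^7 = μ·ζ = τ
ζ^8 = τ·ζ = θ
The first power of ζ equal to the identity is ζ^8, so ord(ζ) = 8.

8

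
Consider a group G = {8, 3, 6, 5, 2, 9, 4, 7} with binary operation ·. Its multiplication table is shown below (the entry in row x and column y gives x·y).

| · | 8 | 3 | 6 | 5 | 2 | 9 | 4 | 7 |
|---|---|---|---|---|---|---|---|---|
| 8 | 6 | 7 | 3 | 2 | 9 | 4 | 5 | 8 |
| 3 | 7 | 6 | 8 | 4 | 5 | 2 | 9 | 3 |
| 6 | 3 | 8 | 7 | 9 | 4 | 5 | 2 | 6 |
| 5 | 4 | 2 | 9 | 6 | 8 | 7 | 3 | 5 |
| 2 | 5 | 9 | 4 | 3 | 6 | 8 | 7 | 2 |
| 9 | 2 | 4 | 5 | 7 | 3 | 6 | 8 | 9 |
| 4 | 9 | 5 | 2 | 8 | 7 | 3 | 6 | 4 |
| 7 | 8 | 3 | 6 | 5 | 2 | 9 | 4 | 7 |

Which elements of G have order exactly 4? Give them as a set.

Identity is 7. Compute the order of each non-identity element by repeated multiplication:
  8: 8 → 6 → 3 → 7  (order 4)
  3: 3 → 6 → 8 → 7  (order 4)
  6: 6 → 7  (order 2)
  5: 5 → 6 → 9 → 7  (order 4)
  2: 2 → 6 → 4 → 7  (order 4)
  9: 9 → 6 → 5 → 7  (order 4)
  4: 4 → 6 → 2 → 7  (order 4)
Elements of order 4: {2, 3, 4, 5, 8, 9}.
(Structurally, G here is isomorphic to the quaternion group Q_8.)

{2, 3, 4, 5, 8, 9}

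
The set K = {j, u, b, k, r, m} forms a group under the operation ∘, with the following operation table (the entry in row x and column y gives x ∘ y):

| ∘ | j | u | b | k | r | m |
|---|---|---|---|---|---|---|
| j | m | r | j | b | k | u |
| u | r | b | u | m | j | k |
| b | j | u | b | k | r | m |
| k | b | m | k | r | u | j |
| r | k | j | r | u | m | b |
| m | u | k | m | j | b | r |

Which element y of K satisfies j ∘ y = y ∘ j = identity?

k

First locate the identity: row b matches the header, so b is the identity.
Scan row j for b: j ∘ k = b. Hence j^(-1) = k.
(Structurally, K here is isomorphic to the cyclic group Z_6.)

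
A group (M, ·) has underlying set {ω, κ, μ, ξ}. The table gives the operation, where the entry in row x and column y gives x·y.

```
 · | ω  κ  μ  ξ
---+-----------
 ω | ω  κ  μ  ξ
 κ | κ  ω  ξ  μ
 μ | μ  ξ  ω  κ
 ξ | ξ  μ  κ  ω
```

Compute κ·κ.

ω

Read row κ, column κ: κ·κ = ω.
(Structurally, M here is isomorphic to the Klein four-group V_4.)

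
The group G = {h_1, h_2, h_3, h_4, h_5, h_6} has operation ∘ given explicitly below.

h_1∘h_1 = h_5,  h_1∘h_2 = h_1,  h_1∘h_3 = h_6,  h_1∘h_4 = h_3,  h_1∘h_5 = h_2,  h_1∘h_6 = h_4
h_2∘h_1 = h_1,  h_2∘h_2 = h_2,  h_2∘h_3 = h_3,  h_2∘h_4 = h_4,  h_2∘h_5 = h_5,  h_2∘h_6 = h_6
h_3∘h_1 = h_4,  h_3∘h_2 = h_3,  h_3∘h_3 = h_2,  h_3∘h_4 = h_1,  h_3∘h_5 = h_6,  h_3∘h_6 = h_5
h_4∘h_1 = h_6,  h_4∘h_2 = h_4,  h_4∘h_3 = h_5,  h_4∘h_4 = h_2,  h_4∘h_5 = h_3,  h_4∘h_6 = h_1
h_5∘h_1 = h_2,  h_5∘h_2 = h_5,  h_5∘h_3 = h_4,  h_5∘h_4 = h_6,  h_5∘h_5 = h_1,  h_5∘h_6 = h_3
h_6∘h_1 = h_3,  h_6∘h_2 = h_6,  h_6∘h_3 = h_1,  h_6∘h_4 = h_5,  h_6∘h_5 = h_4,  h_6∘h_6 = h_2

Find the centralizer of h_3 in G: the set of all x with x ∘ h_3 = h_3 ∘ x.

{h_2, h_3}

Compare row h_3 with column h_3 entry by entry.
h_5 ∘ h_3 = h_4 but h_3 ∘ h_5 = h_6, so h_5 does not.
Collecting the elements that commute with h_3: C(h_3) = {h_2, h_3}.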